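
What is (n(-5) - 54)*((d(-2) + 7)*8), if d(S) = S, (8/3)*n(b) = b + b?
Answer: -2310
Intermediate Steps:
n(b) = 3*b/4 (n(b) = 3*(b + b)/8 = 3*(2*b)/8 = 3*b/4)
(n(-5) - 54)*((d(-2) + 7)*8) = ((¾)*(-5) - 54)*((-2 + 7)*8) = (-15/4 - 54)*(5*8) = -231/4*40 = -2310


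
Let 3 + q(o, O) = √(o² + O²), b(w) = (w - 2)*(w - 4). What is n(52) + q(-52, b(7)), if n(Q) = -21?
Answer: -24 + √2929 ≈ 30.120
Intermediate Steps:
b(w) = (-4 + w)*(-2 + w) (b(w) = (-2 + w)*(-4 + w) = (-4 + w)*(-2 + w))
q(o, O) = -3 + √(O² + o²) (q(o, O) = -3 + √(o² + O²) = -3 + √(O² + o²))
n(52) + q(-52, b(7)) = -21 + (-3 + √((8 + 7² - 6*7)² + (-52)²)) = -21 + (-3 + √((8 + 49 - 42)² + 2704)) = -21 + (-3 + √(15² + 2704)) = -21 + (-3 + √(225 + 2704)) = -21 + (-3 + √2929) = -24 + √2929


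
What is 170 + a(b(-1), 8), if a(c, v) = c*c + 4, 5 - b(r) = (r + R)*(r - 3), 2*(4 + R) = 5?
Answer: 199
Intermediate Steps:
R = -3/2 (R = -4 + (½)*5 = -4 + 5/2 = -3/2 ≈ -1.5000)
b(r) = 5 - (-3 + r)*(-3/2 + r) (b(r) = 5 - (r - 3/2)*(r - 3) = 5 - (-3/2 + r)*(-3 + r) = 5 - (-3 + r)*(-3/2 + r))
a(c, v) = 4 + c² (a(c, v) = c² + 4 = 4 + c²)
170 + a(b(-1), 8) = 170 + (4 + (½ - 1*(-1)² + (9/2)*(-1))²) = 170 + (4 + (½ - 1*1 - 9/2)²) = 170 + (4 + (½ - 1 - 9/2)²) = 170 + (4 + (-5)²) = 170 + (4 + 25) = 170 + 29 = 199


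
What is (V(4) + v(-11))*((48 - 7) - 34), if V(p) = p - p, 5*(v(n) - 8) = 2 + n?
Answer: 217/5 ≈ 43.400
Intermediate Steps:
v(n) = 42/5 + n/5 (v(n) = 8 + (2 + n)/5 = 8 + (2/5 + n/5) = 42/5 + n/5)
V(p) = 0
(V(4) + v(-11))*((48 - 7) - 34) = (0 + (42/5 + (1/5)*(-11)))*((48 - 7) - 34) = (0 + (42/5 - 11/5))*(41 - 34) = (0 + 31/5)*7 = (31/5)*7 = 217/5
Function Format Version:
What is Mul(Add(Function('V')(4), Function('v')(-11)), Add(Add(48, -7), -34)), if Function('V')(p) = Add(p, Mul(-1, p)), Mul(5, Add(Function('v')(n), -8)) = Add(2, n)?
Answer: Rational(217, 5) ≈ 43.400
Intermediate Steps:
Function('v')(n) = Add(Rational(42, 5), Mul(Rational(1, 5), n)) (Function('v')(n) = Add(8, Mul(Rational(1, 5), Add(2, n))) = Add(8, Add(Rational(2, 5), Mul(Rational(1, 5), n))) = Add(Rational(42, 5), Mul(Rational(1, 5), n)))
Function('V')(p) = 0
Mul(Add(Function('V')(4), Function('v')(-11)), Add(Add(48, -7), -34)) = Mul(Add(0, Add(Rational(42, 5), Mul(Rational(1, 5), -11))), Add(Add(48, -7), -34)) = Mul(Add(0, Add(Rational(42, 5), Rational(-11, 5))), Add(41, -34)) = Mul(Add(0, Rational(31, 5)), 7) = Mul(Rational(31, 5), 7) = Rational(217, 5)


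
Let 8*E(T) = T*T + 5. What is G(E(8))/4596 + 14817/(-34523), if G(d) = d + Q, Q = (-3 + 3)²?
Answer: -180803123/423113888 ≈ -0.42732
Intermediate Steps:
E(T) = 5/8 + T²/8 (E(T) = (T*T + 5)/8 = (T² + 5)/8 = (5 + T²)/8 = 5/8 + T²/8)
Q = 0 (Q = 0² = 0)
G(d) = d (G(d) = d + 0 = d)
G(E(8))/4596 + 14817/(-34523) = (5/8 + (⅛)*8²)/4596 + 14817/(-34523) = (5/8 + (⅛)*64)*(1/4596) + 14817*(-1/34523) = (5/8 + 8)*(1/4596) - 14817/34523 = (69/8)*(1/4596) - 14817/34523 = 23/12256 - 14817/34523 = -180803123/423113888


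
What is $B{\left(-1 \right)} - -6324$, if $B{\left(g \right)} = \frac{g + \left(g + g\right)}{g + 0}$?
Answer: $6327$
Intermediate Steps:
$B{\left(g \right)} = 3$ ($B{\left(g \right)} = \frac{g + 2 g}{g} = \frac{3 g}{g} = 3$)
$B{\left(-1 \right)} - -6324 = 3 - -6324 = 3 + 6324 = 6327$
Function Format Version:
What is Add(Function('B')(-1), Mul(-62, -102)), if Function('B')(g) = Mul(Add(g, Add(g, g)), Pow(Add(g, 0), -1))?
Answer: 6327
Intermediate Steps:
Function('B')(g) = 3 (Function('B')(g) = Mul(Add(g, Mul(2, g)), Pow(g, -1)) = Mul(Mul(3, g), Pow(g, -1)) = 3)
Add(Function('B')(-1), Mul(-62, -102)) = Add(3, Mul(-62, -102)) = Add(3, 6324) = 6327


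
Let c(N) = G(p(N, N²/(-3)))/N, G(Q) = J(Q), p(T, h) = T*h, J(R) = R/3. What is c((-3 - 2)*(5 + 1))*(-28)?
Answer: 2800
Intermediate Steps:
J(R) = R/3 (J(R) = R*(⅓) = R/3)
G(Q) = Q/3
c(N) = -N²/9 (c(N) = ((N*(N²/(-3)))/3)/N = ((N*(N²*(-⅓)))/3)/N = ((N*(-N²/3))/3)/N = ((-N³/3)/3)/N = (-N³/9)/N = -N²/9)
c((-3 - 2)*(5 + 1))*(-28) = -(-3 - 2)²*(5 + 1)²/9*(-28) = -(-5*6)²/9*(-28) = -⅑*(-30)²*(-28) = -⅑*900*(-28) = -100*(-28) = 2800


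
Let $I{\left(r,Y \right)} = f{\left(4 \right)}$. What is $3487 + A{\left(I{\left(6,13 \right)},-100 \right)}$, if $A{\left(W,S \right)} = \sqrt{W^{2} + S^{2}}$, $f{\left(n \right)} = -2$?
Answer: $3487 + 2 \sqrt{2501} \approx 3587.0$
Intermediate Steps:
$I{\left(r,Y \right)} = -2$
$A{\left(W,S \right)} = \sqrt{S^{2} + W^{2}}$
$3487 + A{\left(I{\left(6,13 \right)},-100 \right)} = 3487 + \sqrt{\left(-100\right)^{2} + \left(-2\right)^{2}} = 3487 + \sqrt{10000 + 4} = 3487 + \sqrt{10004} = 3487 + 2 \sqrt{2501}$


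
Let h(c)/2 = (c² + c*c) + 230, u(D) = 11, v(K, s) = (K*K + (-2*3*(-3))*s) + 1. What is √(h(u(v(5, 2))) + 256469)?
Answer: √257413 ≈ 507.36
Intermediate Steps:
v(K, s) = 1 + K² + 18*s (v(K, s) = (K² + (-6*(-3))*s) + 1 = (K² + 18*s) + 1 = 1 + K² + 18*s)
h(c) = 460 + 4*c² (h(c) = 2*((c² + c*c) + 230) = 2*((c² + c²) + 230) = 2*(2*c² + 230) = 2*(230 + 2*c²) = 460 + 4*c²)
√(h(u(v(5, 2))) + 256469) = √((460 + 4*11²) + 256469) = √((460 + 4*121) + 256469) = √((460 + 484) + 256469) = √(944 + 256469) = √257413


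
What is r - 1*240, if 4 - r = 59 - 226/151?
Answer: -44319/151 ≈ -293.50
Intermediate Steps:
r = -8079/151 (r = 4 - (59 - 226/151) = 4 - 1*8683/151 = 4 - 8683/151 = -8079/151 ≈ -53.503)
r - 1*240 = -8079/151 - 1*240 = -8079/151 - 240 = -44319/151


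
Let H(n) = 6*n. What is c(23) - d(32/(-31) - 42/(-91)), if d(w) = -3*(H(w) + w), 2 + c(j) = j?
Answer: 3633/403 ≈ 9.0149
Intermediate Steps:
c(j) = -2 + j
d(w) = -21*w (d(w) = -3*(6*w + w) = -21*w)
c(23) - d(32/(-31) - 42/(-91)) = (-2 + 23) - (-21)*(32/(-31) - 42/(-91)) = 21 - (-21)*(32*(-1/31) - 42*(-1/91)) = 21 - (-21)*(-32/31 + 6/13) = 21 - (-21)*(-230)/403 = 21 - 1*4830/403 = 21 - 4830/403 = 3633/403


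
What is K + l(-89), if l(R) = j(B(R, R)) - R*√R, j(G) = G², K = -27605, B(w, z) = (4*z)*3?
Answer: 1113019 + 89*I*√89 ≈ 1.113e+6 + 839.62*I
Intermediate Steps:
B(w, z) = 12*z
l(R) = -R^(3/2) + 144*R² (l(R) = (12*R)² - R*√R = 144*R² - R^(3/2) = -R^(3/2) + 144*R²)
K + l(-89) = -27605 + (-(-89)^(3/2) + 144*(-89)²) = -27605 + (-(-89)*I*√89 + 144*7921) = -27605 + (89*I*√89 + 1140624) = -27605 + (1140624 + 89*I*√89) = 1113019 + 89*I*√89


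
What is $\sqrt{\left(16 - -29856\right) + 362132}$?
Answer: $6 \sqrt{10889} \approx 626.1$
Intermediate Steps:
$\sqrt{\left(16 - -29856\right) + 362132} = \sqrt{\left(16 + 29856\right) + 362132} = \sqrt{29872 + 362132} = \sqrt{392004} = 6 \sqrt{10889}$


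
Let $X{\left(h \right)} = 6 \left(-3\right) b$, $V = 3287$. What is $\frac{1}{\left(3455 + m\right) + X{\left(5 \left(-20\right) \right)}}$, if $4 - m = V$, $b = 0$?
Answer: $\frac{1}{172} \approx 0.005814$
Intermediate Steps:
$m = -3283$ ($m = 4 - 3287 = -3283$)
$X{\left(h \right)} = 0$ ($X{\left(h \right)} = 6 \left(-3\right) 0 = \left(-18\right) 0 = 0$)
$\frac{1}{\left(3455 + m\right) + X{\left(5 \left(-20\right) \right)}} = \frac{1}{\left(3455 - 3283\right) + 0} = \frac{1}{172 + 0} = \frac{1}{172}$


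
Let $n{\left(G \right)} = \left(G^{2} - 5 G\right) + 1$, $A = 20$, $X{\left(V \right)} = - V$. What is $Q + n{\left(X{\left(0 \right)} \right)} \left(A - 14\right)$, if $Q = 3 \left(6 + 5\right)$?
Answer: $39$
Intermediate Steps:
$n{\left(G \right)} = 1 + G^{2} - 5 G$
$Q = 33$ ($Q = 3 \cdot 11 = 33$)
$Q + n{\left(X{\left(0 \right)} \right)} \left(A - 14\right) = 33 + \left(1 + \left(\left(-1\right) 0\right)^{2} - 5 \left(\left(-1\right) 0\right)\right) \left(20 - 14\right) = 33 + \left(1 + 0^{2} - 0\right) 6 = 33 + \left(1 + 0 + 0\right) 6 = 33 + 1 \cdot 6 = 33 + 6 = 39$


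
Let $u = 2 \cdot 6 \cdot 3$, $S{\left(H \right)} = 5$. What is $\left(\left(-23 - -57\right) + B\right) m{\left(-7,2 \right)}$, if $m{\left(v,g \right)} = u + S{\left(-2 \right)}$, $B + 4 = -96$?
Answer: $-2706$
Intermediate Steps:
$B = -100$ ($B = -4 - 96 = -100$)
$u = 36$ ($u = 12 \cdot 3 = 36$)
$m{\left(v,g \right)} = 41$ ($m{\left(v,g \right)} = 36 + 5 = 41$)
$\left(\left(-23 - -57\right) + B\right) m{\left(-7,2 \right)} = \left(\left(-23 - -57\right) - 100\right) 41 = \left(\left(-23 + 57\right) - 100\right) 41 = \left(34 - 100\right) 41 = \left(-66\right) 41 = -2706$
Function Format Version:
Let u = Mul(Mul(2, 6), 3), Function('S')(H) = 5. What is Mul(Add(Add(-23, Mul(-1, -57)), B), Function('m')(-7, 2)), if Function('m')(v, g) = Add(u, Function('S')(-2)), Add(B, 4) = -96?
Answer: -2706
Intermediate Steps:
B = -100 (B = Add(-4, -96) = -100)
u = 36 (u = Mul(12, 3) = 36)
Function('m')(v, g) = 41 (Function('m')(v, g) = Add(36, 5) = 41)
Mul(Add(Add(-23, Mul(-1, -57)), B), Function('m')(-7, 2)) = Mul(Add(Add(-23, Mul(-1, -57)), -100), 41) = Mul(Add(Add(-23, 57), -100), 41) = Mul(Add(34, -100), 41) = Mul(-66, 41) = -2706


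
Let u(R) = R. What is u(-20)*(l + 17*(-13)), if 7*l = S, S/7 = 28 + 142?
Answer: 1020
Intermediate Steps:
S = 1190 (S = 7*(28 + 142) = 7*170 = 1190)
l = 170 (l = (1/7)*1190 = 170)
u(-20)*(l + 17*(-13)) = -20*(170 + 17*(-13)) = -20*(170 - 221) = -20*(-51) = 1020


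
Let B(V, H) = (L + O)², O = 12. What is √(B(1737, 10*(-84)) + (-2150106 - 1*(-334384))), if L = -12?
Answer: I*√1815722 ≈ 1347.5*I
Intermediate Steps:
B(V, H) = 0 (B(V, H) = (-12 + 12)² = 0² = 0)
√(B(1737, 10*(-84)) + (-2150106 - 1*(-334384))) = √(0 + (-2150106 - 1*(-334384))) = √(0 + (-2150106 + 334384)) = √(0 - 1815722) = √(-1815722) = I*√1815722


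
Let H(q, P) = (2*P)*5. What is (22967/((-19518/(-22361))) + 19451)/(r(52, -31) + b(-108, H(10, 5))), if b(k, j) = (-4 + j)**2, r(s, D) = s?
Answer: 893209705/42315024 ≈ 21.109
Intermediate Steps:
H(q, P) = 10*P
(22967/((-19518/(-22361))) + 19451)/(r(52, -31) + b(-108, H(10, 5))) = (22967/((-19518/(-22361))) + 19451)/(52 + (-4 + 10*5)**2) = (22967/((-19518*(-1/22361))) + 19451)/(52 + (-4 + 50)**2) = (22967/(19518/22361) + 19451)/(52 + 46**2) = (22967*(22361/19518) + 19451)/(52 + 2116) = (513565087/19518 + 19451)/2168 = (893209705/19518)*(1/2168) = 893209705/42315024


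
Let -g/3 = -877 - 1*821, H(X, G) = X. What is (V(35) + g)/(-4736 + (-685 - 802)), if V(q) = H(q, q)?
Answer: -5129/6223 ≈ -0.82420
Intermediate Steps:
V(q) = q
g = 5094 (g = -3*(-877 - 1*821) = -3*(-877 - 821) = -3*(-1698) = 5094)
(V(35) + g)/(-4736 + (-685 - 802)) = (35 + 5094)/(-4736 + (-685 - 802)) = 5129/(-4736 - 1487) = 5129/(-6223) = 5129*(-1/6223) = -5129/6223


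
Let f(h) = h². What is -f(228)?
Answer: -51984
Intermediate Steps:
-f(228) = -1*228² = -1*51984 = -51984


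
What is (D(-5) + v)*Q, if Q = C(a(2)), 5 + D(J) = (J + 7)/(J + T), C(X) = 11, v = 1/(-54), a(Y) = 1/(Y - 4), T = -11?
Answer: -12221/216 ≈ -56.579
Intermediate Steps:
a(Y) = 1/(-4 + Y)
v = -1/54 ≈ -0.018519
D(J) = -5 + (7 + J)/(-11 + J) (D(J) = -5 + (J + 7)/(J - 11) = -5 + (7 + J)/(-11 + J))
Q = 11
(D(-5) + v)*Q = (2*(31 - 2*(-5))/(-11 - 5) - 1/54)*11 = (2*(31 + 10)/(-16) - 1/54)*11 = (2*(-1/16)*41 - 1/54)*11 = (-41/8 - 1/54)*11 = -1111/216*11 = -12221/216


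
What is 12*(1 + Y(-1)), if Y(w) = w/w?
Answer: 24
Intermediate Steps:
Y(w) = 1
12*(1 + Y(-1)) = 12*(1 + 1) = 12*2 = 24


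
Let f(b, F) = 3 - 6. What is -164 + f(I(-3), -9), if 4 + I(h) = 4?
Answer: -167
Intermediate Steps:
I(h) = 0 (I(h) = -4 + 4 = 0)
f(b, F) = -3
-164 + f(I(-3), -9) = -164 - 3 = -167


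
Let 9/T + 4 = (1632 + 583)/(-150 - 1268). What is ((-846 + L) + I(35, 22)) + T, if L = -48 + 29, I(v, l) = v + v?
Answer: -2094309/2629 ≈ -796.62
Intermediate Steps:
I(v, l) = 2*v
L = -19
T = -4254/2629 (T = 9/(-4 + (1632 + 583)/(-150 - 1268)) = 9/(-4 + 2215/(-1418)) = 9/(-4 + 2215*(-1/1418)) = 9/(-4 - 2215/1418) = 9/(-7887/1418) = 9*(-1418/7887) = -4254/2629 ≈ -1.6181)
((-846 + L) + I(35, 22)) + T = ((-846 - 19) + 2*35) - 4254/2629 = (-865 + 70) - 4254/2629 = -795 - 4254/2629 = -2094309/2629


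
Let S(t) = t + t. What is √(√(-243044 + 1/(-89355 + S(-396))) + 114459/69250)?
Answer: √(2576512615002150870 + 17292222907500*I*√1975092596267943)/1248535950 ≈ 15.727 + 15.674*I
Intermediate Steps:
S(t) = 2*t
√(√(-243044 + 1/(-89355 + S(-396))) + 114459/69250) = √(√(-243044 + 1/(-89355 + 2*(-396))) + 114459/69250) = √(√(-243044 + 1/(-89355 - 792)) + 114459*(1/69250)) = √(√(-243044 + 1/(-90147)) + 114459/69250) = √(√(-243044 - 1/90147) + 114459/69250) = √(√(-21909687469/90147) + 114459/69250) = √(I*√1975092596267943/90147 + 114459/69250) = √(114459/69250 + I*√1975092596267943/90147)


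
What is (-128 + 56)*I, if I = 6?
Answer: -432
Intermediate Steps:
(-128 + 56)*I = (-128 + 56)*6 = -72*6 = -432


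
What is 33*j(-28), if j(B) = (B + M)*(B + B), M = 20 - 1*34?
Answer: 77616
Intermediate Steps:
M = -14 (M = 20 - 34 = -14)
j(B) = 2*B*(-14 + B) (j(B) = (B - 14)*(B + B) = (-14 + B)*(2*B) = 2*B*(-14 + B))
33*j(-28) = 33*(2*(-28)*(-14 - 28)) = 33*(2*(-28)*(-42)) = 33*2352 = 77616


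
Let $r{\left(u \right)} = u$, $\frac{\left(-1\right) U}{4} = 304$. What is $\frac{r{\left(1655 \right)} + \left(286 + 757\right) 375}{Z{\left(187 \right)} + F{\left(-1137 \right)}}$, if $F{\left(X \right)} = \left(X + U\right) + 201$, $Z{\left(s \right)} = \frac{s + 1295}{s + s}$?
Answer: $- \frac{73449860}{401683} \approx -182.86$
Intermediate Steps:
$U = -1216$ ($U = \left(-4\right) 304 = -1216$)
$Z{\left(s \right)} = \frac{1295 + s}{2 s}$
$F{\left(X \right)} = -1015 + X$ ($F{\left(X \right)} = \left(X - 1216\right) + 201 = \left(-1216 + X\right) + 201 = -1015 + X$)
$\frac{r{\left(1655 \right)} + \left(286 + 757\right) 375}{Z{\left(187 \right)} + F{\left(-1137 \right)}} = \frac{1655 + \left(286 + 757\right) 375}{\frac{1295 + 187}{2 \cdot 187} - 2152} = \frac{1655 + 1043 \cdot 375}{\frac{1}{2} \cdot \frac{1}{187} \cdot 1482 - 2152} = \frac{1655 + 391125}{\frac{741}{187} - 2152} = \frac{392780}{- \frac{401683}{187}} = 392780 \left(- \frac{187}{401683}\right) = - \frac{73449860}{401683}$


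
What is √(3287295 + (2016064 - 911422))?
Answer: 33*√4033 ≈ 2095.7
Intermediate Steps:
√(3287295 + (2016064 - 911422)) = √(3287295 + 1104642) = √4391937 = 33*√4033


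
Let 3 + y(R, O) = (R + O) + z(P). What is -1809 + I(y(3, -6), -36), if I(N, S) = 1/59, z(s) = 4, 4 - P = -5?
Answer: -106730/59 ≈ -1809.0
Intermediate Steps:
P = 9 (P = 4 - 1*(-5) = 4 + 5 = 9)
y(R, O) = 1 + O + R (y(R, O) = -3 + ((R + O) + 4) = -3 + ((O + R) + 4) = -3 + (4 + O + R) = 1 + O + R)
I(N, S) = 1/59
-1809 + I(y(3, -6), -36) = -1809 + 1/59 = -106730/59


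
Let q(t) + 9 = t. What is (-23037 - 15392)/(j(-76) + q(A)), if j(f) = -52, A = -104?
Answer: 38429/165 ≈ 232.90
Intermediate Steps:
q(t) = -9 + t
(-23037 - 15392)/(j(-76) + q(A)) = (-23037 - 15392)/(-52 + (-9 - 104)) = -38429/(-52 - 113) = -38429/(-165) = -38429*(-1/165) = 38429/165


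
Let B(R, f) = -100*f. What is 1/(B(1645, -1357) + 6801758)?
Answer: 1/6937458 ≈ 1.4414e-7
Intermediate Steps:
1/(B(1645, -1357) + 6801758) = 1/(-100*(-1357) + 6801758) = 1/(135700 + 6801758) = 1/6937458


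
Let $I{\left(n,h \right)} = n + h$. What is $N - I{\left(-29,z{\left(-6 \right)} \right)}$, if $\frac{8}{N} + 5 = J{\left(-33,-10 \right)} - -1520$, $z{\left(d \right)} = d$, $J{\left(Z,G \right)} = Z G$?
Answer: $\frac{64583}{1845} \approx 35.004$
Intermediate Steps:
$J{\left(Z,G \right)} = G Z$
$I{\left(n,h \right)} = h + n$
$N = \frac{8}{1845}$ ($N = \frac{8}{-5 - -1850} = \frac{8}{-5 + \left(330 + 1520\right)} = \frac{8}{-5 + 1850} = \frac{8}{1845} \approx 0.004336$)
$N - I{\left(-29,z{\left(-6 \right)} \right)} = \frac{8}{1845} - \left(-6 - 29\right) = \frac{8}{1845} - -35 = \frac{8}{1845} + 35 = \frac{64583}{1845}$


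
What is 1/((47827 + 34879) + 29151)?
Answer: 1/111857 ≈ 8.9400e-6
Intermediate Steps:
1/((47827 + 34879) + 29151) = 1/(82706 + 29151) = 1/111857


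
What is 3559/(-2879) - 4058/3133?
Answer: -22833329/9019907 ≈ -2.5314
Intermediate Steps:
3559/(-2879) - 4058/3133 = 3559*(-1/2879) - 4058*1/3133 = -3559/2879 - 4058/3133 = -22833329/9019907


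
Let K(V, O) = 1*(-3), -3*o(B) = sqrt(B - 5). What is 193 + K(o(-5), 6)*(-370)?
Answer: 1303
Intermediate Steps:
o(B) = -sqrt(-5 + B)/3 (o(B) = -sqrt(B - 5)/3 = -sqrt(-5 + B)/3)
K(V, O) = -3
193 + K(o(-5), 6)*(-370) = 193 - 3*(-370) = 193 + 1110 = 1303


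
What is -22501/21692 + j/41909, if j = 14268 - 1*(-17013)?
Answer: -264446957/909090028 ≈ -0.29089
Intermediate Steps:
j = 31281 (j = 14268 + 17013 = 31281)
-22501/21692 + j/41909 = -22501/21692 + 31281/41909 = -264446957/909090028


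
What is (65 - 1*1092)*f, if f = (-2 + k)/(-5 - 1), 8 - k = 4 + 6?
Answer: -2054/3 ≈ -684.67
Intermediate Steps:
k = -2 (k = 8 - (4 + 6) = 8 - 1*10 = 8 - 10 = -2)
f = ⅔ (f = (-2 - 2)/(-5 - 1) = -4/(-6) = -4*(-⅙) = ⅔ ≈ 0.66667)
(65 - 1*1092)*f = (65 - 1*1092)*(⅔) = (65 - 1092)*(⅔) = -1027*⅔ = -2054/3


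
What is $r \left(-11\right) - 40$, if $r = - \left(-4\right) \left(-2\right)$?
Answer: $48$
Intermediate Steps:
$r = -8$ ($r = \left(-1\right) 8 = -8$)
$r \left(-11\right) - 40 = \left(-8\right) \left(-11\right) - 40 = 88 - 40 = 48$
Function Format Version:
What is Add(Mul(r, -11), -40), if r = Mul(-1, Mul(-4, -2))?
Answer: 48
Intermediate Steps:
r = -8 (r = Mul(-1, 8) = -8)
Add(Mul(r, -11), -40) = Add(Mul(-8, -11), -40) = Add(88, -40) = 48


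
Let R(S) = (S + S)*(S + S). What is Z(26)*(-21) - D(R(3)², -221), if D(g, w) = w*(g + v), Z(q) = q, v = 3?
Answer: 286533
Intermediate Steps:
R(S) = 4*S² (R(S) = (2*S)*(2*S) = 4*S²)
D(g, w) = w*(3 + g) (D(g, w) = w*(g + 3) = w*(3 + g))
Z(26)*(-21) - D(R(3)², -221) = 26*(-21) - (-221)*(3 + (4*3²)²) = -546 - (-221)*(3 + (4*9)²) = -546 - (-221)*(3 + 36²) = -546 - (-221)*(3 + 1296) = -546 - (-221)*1299 = -546 - 1*(-287079) = -546 + 287079 = 286533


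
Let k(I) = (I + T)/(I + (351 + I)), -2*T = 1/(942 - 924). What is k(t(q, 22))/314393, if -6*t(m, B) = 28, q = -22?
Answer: -169/3867033900 ≈ -4.3703e-8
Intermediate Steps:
T = -1/36 (T = -1/(2*(942 - 924)) = -½/18 = -½*1/18 = -1/36 ≈ -0.027778)
t(m, B) = -14/3 (t(m, B) = -⅙*28 = -14/3)
k(I) = (-1/36 + I)/(351 + 2*I) (k(I) = (I - 1/36)/(I + (351 + I)) = (-1/36 + I)/(351 + 2*I))
k(t(q, 22))/314393 = ((-1 + 36*(-14/3))/(36*(351 + 2*(-14/3))))/314393 = ((-1 - 168)/(36*(351 - 28/3)))*(1/314393) = ((1/36)*(-169)/(1025/3))*(1/314393) = ((1/36)*(3/1025)*(-169))*(1/314393) = -169/12300*1/314393 = -169/3867033900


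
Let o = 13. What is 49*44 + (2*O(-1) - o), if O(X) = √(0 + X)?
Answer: 2143 + 2*I ≈ 2143.0 + 2.0*I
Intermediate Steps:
O(X) = √X
49*44 + (2*O(-1) - o) = 49*44 + (2*√(-1) - 1*13) = 2156 + (2*I - 13) = 2156 + (-13 + 2*I) = 2143 + 2*I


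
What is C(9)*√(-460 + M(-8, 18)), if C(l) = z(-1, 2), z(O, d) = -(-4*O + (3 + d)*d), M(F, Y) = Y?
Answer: -14*I*√442 ≈ -294.33*I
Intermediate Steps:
z(O, d) = 4*O - d*(3 + d) (z(O, d) = -(-4*O + d*(3 + d)) = 4*O - d*(3 + d))
C(l) = -14 (C(l) = -1*2² - 3*2 + 4*(-1) = -1*4 - 6 - 4 = -4 - 6 - 4 = -14)
C(9)*√(-460 + M(-8, 18)) = -14*√(-460 + 18) = -14*I*√442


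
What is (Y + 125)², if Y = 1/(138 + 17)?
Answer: 375429376/24025 ≈ 15627.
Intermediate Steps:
Y = 1/155 ≈ 0.0064516
(Y + 125)² = (1/155 + 125)² = (19376/155)² = 375429376/24025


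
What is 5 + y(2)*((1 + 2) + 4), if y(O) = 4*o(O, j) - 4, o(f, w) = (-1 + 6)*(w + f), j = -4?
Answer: -303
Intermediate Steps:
o(f, w) = 5*f + 5*w (o(f, w) = 5*(f + w) = 5*f + 5*w)
y(O) = -84 + 20*O (y(O) = 4*(5*O + 5*(-4)) - 4 = 4*(5*O - 20) - 4 = 4*(-20 + 5*O) - 4 = (-80 + 20*O) - 4 = -84 + 20*O)
5 + y(2)*((1 + 2) + 4) = 5 + (-84 + 20*2)*((1 + 2) + 4) = 5 + (-84 + 40)*(3 + 4) = 5 - 44*7 = 5 - 308 = -303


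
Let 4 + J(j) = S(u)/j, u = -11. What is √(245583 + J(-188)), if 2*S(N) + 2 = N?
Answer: √8679745398/188 ≈ 495.56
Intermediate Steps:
S(N) = -1 + N/2
J(j) = -4 - 13/(2*j) (J(j) = -4 + (-1 + (½)*(-11))/j = -4 + (-1 - 11/2)/j = -4 - 13/(2*j))
√(245583 + J(-188)) = √(245583 + (-4 - 13/2/(-188))) = √(245583 + (-4 - 13/2*(-1/188))) = √(245583 + (-4 + 13/376)) = √(245583 - 1491/376) = √(92337717/376) = √8679745398/188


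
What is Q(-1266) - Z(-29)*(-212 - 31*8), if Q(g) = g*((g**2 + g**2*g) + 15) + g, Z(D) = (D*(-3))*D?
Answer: 2566796525604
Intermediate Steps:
Z(D) = -3*D**2 (Z(D) = (-3*D)*D = -3*D**2)
Q(g) = g + g*(15 + g**2 + g**3) (Q(g) = g*((g**2 + g**3) + 15) + g = g*(15 + g**2 + g**3) + g = g + g*(15 + g**2 + g**3))
Q(-1266) - Z(-29)*(-212 - 31*8) = -1266*(16 + (-1266)**2 + (-1266)**3) - (-3*(-29)**2)*(-212 - 31*8) = -1266*(16 + 1602756 - 2029089096) - (-3*841)*(-212 - 248) = -1266*(-2027486324) - (-2523)*(-460) = 2566797686184 - 1*1160580 = 2566797686184 - 1160580 = 2566796525604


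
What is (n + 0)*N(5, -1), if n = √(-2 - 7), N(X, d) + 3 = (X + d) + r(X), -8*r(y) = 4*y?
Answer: -9*I/2 ≈ -4.5*I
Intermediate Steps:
r(y) = -y/2
N(X, d) = -3 + d + X/2 (N(X, d) = -3 + ((X + d) - X/2) = -3 + (d + X/2) = -3 + d + X/2)
n = 3*I (n = √(-9) = 3*I ≈ 3.0*I)
(n + 0)*N(5, -1) = (3*I + 0)*(-3 - 1 + (½)*5) = (3*I)*(-3 - 1 + 5/2) = (3*I)*(-3/2) = -9*I/2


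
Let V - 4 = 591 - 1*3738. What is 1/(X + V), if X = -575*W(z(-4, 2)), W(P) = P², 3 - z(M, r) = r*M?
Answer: -1/72718 ≈ -1.3752e-5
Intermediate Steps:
z(M, r) = 3 - M*r (z(M, r) = 3 - r*M = 3 - M*r)
V = -3143 (V = 4 + (591 - 1*3738) = 4 + (591 - 3738) = 4 - 3147 = -3143)
X = -69575 (X = -575*(3 - 1*(-4)*2)² = -575*(3 + 8)² = -575*11² = -575*121 = -69575)
1/(X + V) = 1/(-69575 - 3143) = 1/(-72718) = -1/72718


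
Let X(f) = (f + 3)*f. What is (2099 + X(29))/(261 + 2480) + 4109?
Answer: 11265796/2741 ≈ 4110.1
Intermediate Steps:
X(f) = f*(3 + f) (X(f) = (3 + f)*f = f*(3 + f))
(2099 + X(29))/(261 + 2480) + 4109 = (2099 + 29*(3 + 29))/(261 + 2480) + 4109 = (2099 + 29*32)/2741 + 4109 = (2099 + 928)*(1/2741) + 4109 = 3027*(1/2741) + 4109 = 3027/2741 + 4109 = 11265796/2741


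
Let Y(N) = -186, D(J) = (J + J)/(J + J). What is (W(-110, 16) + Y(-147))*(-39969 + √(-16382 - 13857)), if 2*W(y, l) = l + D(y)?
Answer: 14188995/2 - 355*I*√30239/2 ≈ 7.0945e+6 - 30866.0*I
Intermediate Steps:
D(J) = 1 (D(J) = (2*J)/((2*J)) = (2*J)*(1/(2*J)) = 1)
W(y, l) = ½ + l/2 (W(y, l) = (l + 1)/2 = (1 + l)/2 = ½ + l/2)
(W(-110, 16) + Y(-147))*(-39969 + √(-16382 - 13857)) = ((½ + (½)*16) - 186)*(-39969 + √(-16382 - 13857)) = ((½ + 8) - 186)*(-39969 + √(-30239)) = (17/2 - 186)*(-39969 + I*√30239) = -355*(-39969 + I*√30239)/2 = 14188995/2 - 355*I*√30239/2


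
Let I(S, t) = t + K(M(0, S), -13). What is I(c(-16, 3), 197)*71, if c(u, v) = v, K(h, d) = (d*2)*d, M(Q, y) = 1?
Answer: 37985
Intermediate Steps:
K(h, d) = 2*d² (K(h, d) = (2*d)*d = 2*d²)
I(S, t) = 338 + t (I(S, t) = t + 2*(-13)² = t + 2*169 = t + 338 = 338 + t)
I(c(-16, 3), 197)*71 = (338 + 197)*71 = 535*71 = 37985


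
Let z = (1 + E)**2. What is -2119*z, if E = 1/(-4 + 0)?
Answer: -19071/16 ≈ -1191.9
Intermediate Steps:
E = -1/4 (E = 1/(-4) = -1/4 ≈ -0.25000)
z = 9/16 (z = (1 - 1/4)**2 = (3/4)**2 = 9/16 ≈ 0.56250)
-2119*z = -2119*9/16 = -19071/16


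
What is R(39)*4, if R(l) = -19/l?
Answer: -76/39 ≈ -1.9487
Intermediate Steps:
R(39)*4 = -19/39*4 = -76/39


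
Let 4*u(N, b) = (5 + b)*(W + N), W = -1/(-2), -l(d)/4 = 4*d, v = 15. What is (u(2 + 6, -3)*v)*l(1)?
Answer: -1020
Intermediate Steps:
l(d) = -16*d
W = 1/2 (W = -1*(-1/2) = 1/2 ≈ 0.50000)
u(N, b) = (1/2 + N)*(5 + b)/4 (u(N, b) = ((5 + b)*(1/2 + N))/4 = ((1/2 + N)*(5 + b))/4 = (1/2 + N)*(5 + b)/4)
(u(2 + 6, -3)*v)*l(1) = ((5/8 + (1/8)*(-3) + 5*(2 + 6)/4 + (1/4)*(2 + 6)*(-3))*15)*(-16*1) = ((5/8 - 3/8 + (5/4)*8 + (1/4)*8*(-3))*15)*(-16) = ((5/8 - 3/8 + 10 - 6)*15)*(-16) = ((17/4)*15)*(-16) = (255/4)*(-16) = -1020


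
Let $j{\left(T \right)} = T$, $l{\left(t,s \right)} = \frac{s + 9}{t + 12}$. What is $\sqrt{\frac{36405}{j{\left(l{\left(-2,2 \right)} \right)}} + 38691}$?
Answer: $\frac{3 \sqrt{965129}}{11} \approx 267.93$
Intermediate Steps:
$l{\left(t,s \right)} = \frac{9 + s}{12 + t}$
$\sqrt{\frac{36405}{j{\left(l{\left(-2,2 \right)} \right)}} + 38691} = \sqrt{\frac{36405}{\frac{1}{12 - 2} \left(9 + 2\right)} + 38691} = \sqrt{\frac{36405}{\frac{1}{10} \cdot 11} + 38691} = \sqrt{\frac{36405}{\frac{11}{10}} + 38691} = \sqrt{36405 \cdot \frac{10}{11} + 38691} = \sqrt{\frac{364050}{11} + 38691} = \sqrt{\frac{789651}{11}} = \frac{3 \sqrt{965129}}{11}$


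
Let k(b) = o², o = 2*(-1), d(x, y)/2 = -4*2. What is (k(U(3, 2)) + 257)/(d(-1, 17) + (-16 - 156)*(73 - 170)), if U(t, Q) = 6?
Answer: 29/1852 ≈ 0.015659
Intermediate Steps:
d(x, y) = -16 (d(x, y) = 2*(-4*2) = 2*(-8) = -16)
o = -2
k(b) = 4 (k(b) = (-2)² = 4)
(k(U(3, 2)) + 257)/(d(-1, 17) + (-16 - 156)*(73 - 170)) = (4 + 257)/(-16 + (-16 - 156)*(73 - 170)) = 261/(-16 - 172*(-97)) = 261/(-16 + 16684) = 261/16668 = 261*(1/16668) = 29/1852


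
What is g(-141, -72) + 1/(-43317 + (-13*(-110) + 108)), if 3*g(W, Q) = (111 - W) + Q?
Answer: 2506739/41779 ≈ 60.000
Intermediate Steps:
g(W, Q) = 37 - W/3 + Q/3 (g(W, Q) = ((111 - W) + Q)/3 = (111 + Q - W)/3 = 37 - W/3 + Q/3)
g(-141, -72) + 1/(-43317 + (-13*(-110) + 108)) = (37 - 1/3*(-141) + (1/3)*(-72)) + 1/(-43317 + (-13*(-110) + 108)) = (37 + 47 - 24) + 1/(-43317 + (1430 + 108)) = 60 + 1/(-43317 + 1538) = 60 + 1/(-41779) = 60 - 1/41779 = 2506739/41779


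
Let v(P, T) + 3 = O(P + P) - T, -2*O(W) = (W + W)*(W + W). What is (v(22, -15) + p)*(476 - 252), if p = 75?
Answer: -847840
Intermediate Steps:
O(W) = -2*W² (O(W) = -(W + W)*(W + W)/2 = -2*W*2*W/2 = -2*W²)
v(P, T) = -3 - T - 8*P² (v(P, T) = -3 + (-2*(P + P)² - T) = -3 + (-2*4*P² - T) = -3 + (-8*P² - T) = -3 + (-T - 8*P²) = -3 - T - 8*P²)
(v(22, -15) + p)*(476 - 252) = ((-3 - 1*(-15) - 8*22²) + 75)*(476 - 252) = ((-3 + 15 - 8*484) + 75)*224 = ((-3 + 15 - 3872) + 75)*224 = (-3860 + 75)*224 = -3785*224 = -847840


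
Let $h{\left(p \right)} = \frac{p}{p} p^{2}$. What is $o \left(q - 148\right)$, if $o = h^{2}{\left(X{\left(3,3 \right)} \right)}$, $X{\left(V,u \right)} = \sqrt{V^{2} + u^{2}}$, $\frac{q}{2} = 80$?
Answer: $3888$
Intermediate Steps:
$q = 160$ ($q = 2 \cdot 80 = 160$)
$h{\left(p \right)} = p^{2}$ ($h{\left(p \right)} = 1 p^{2} = p^{2}$)
$o = 324$ ($o = \left(\left(\sqrt{3^{2} + 3^{2}}\right)^{2}\right)^{2} = \left(\left(\sqrt{9 + 9}\right)^{2}\right)^{2} = \left(\left(\sqrt{18}\right)^{2}\right)^{2} = \left(\left(3 \sqrt{2}\right)^{2}\right)^{2} = 18^{2} = 324$)
$o \left(q - 148\right) = 324 \left(160 - 148\right) = 324 \cdot 12 = 3888$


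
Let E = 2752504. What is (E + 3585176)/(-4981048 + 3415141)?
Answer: -2112560/521969 ≈ -4.0473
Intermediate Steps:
(E + 3585176)/(-4981048 + 3415141) = (2752504 + 3585176)/(-4981048 + 3415141) = 6337680/(-1565907) = 6337680*(-1/1565907) = -2112560/521969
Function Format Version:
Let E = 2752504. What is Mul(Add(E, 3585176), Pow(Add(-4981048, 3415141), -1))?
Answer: Rational(-2112560, 521969) ≈ -4.0473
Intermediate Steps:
Mul(Add(E, 3585176), Pow(Add(-4981048, 3415141), -1)) = Mul(Add(2752504, 3585176), Pow(Add(-4981048, 3415141), -1)) = Mul(6337680, Pow(-1565907, -1)) = Mul(6337680, Rational(-1, 1565907)) = Rational(-2112560, 521969)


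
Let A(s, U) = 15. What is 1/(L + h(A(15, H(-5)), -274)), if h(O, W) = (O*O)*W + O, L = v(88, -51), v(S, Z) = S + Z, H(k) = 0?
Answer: -1/61598 ≈ -1.6234e-5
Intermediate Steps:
L = 37 (L = 88 - 51 = 37)
h(O, W) = O + W*O² (h(O, W) = O²*W + O = W*O² + O = O + W*O²)
1/(L + h(A(15, H(-5)), -274)) = 1/(37 + 15*(1 + 15*(-274))) = 1/(37 + 15*(1 - 4110)) = 1/(37 + 15*(-4109)) = 1/(37 - 61635) = 1/(-61598) = -1/61598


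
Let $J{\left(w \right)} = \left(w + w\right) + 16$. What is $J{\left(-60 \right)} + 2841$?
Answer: $2737$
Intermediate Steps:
$J{\left(w \right)} = 16 + 2 w$ ($J{\left(w \right)} = 2 w + 16 = 16 + 2 w$)
$J{\left(-60 \right)} + 2841 = \left(16 + 2 \left(-60\right)\right) + 2841 = \left(16 - 120\right) + 2841 = -104 + 2841 = 2737$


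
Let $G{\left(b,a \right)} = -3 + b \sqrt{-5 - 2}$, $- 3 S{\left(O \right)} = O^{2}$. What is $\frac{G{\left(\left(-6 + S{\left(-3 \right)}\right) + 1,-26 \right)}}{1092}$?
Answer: $- \frac{1}{364} - \frac{2 i \sqrt{7}}{273} \approx -0.0027473 - 0.019383 i$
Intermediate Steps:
$S{\left(O \right)} = - \frac{O^{2}}{3}$
$G{\left(b,a \right)} = -3 + i b \sqrt{7}$ ($G{\left(b,a \right)} = -3 + b \sqrt{-7} = -3 + b i \sqrt{7} = -3 + i b \sqrt{7}$)
$\frac{G{\left(\left(-6 + S{\left(-3 \right)}\right) + 1,-26 \right)}}{1092} = \frac{-3 + i \left(\left(-6 - \frac{\left(-3\right)^{2}}{3}\right) + 1\right) \sqrt{7}}{1092} = \frac{-3 + i \left(\left(-6 - 3\right) + 1\right) \sqrt{7}}{1092} = \frac{-3 + i \left(-9 + 1\right) \sqrt{7}}{1092} = \frac{-3 + i \left(-8\right) \sqrt{7}}{1092} = \frac{-3 - 8 i \sqrt{7}}{1092} = - \frac{1}{364} - \frac{2 i \sqrt{7}}{273}$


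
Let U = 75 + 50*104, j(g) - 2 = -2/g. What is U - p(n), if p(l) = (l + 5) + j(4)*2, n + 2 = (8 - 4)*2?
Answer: 5261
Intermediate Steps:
j(g) = 2 - 2/g
n = 6 (n = -2 + (8 - 4)*2 = -2 + 4*2 = -2 + 8 = 6)
p(l) = 8 + l (p(l) = (l + 5) + (2 - 2/4)*2 = (5 + l) + (2 - 2*¼)*2 = (5 + l) + (2 - ½)*2 = (5 + l) + (3/2)*2 = (5 + l) + 3 = 8 + l)
U = 5275 (U = 75 + 5200 = 5275)
U - p(n) = 5275 - (8 + 6) = 5275 - 1*14 = 5275 - 14 = 5261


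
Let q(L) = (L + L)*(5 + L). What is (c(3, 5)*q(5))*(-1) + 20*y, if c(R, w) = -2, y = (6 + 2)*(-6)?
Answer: -760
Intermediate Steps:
y = -48 (y = 8*(-6) = -48)
q(L) = 2*L*(5 + L) (q(L) = (2*L)*(5 + L) = 2*L*(5 + L))
(c(3, 5)*q(5))*(-1) + 20*y = -4*5*(5 + 5)*(-1) + 20*(-48) = -4*5*10*(-1) - 960 = -2*100*(-1) - 960 = -200*(-1) - 960 = 200 - 960 = -760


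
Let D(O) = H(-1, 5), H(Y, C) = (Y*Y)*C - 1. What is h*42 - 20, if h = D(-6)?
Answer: 148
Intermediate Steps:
H(Y, C) = -1 + C*Y² (H(Y, C) = Y²*C - 1 = C*Y² - 1 = -1 + C*Y²)
D(O) = 4 (D(O) = -1 + 5*(-1)² = -1 + 5*1 = -1 + 5 = 4)
h = 4
h*42 - 20 = 4*42 - 20 = 168 - 20 = 148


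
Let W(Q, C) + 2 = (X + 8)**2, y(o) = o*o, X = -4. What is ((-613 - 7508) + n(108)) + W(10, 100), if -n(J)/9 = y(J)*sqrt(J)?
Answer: -8107 - 629856*sqrt(3) ≈ -1.0991e+6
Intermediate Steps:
y(o) = o**2
n(J) = -9*J**(5/2) (n(J) = -9*J**2*sqrt(J) = -9*J**(5/2))
W(Q, C) = 14 (W(Q, C) = -2 + (-4 + 8)**2 = -2 + 4**2 = -2 + 16 = 14)
((-613 - 7508) + n(108)) + W(10, 100) = ((-613 - 7508) - 629856*sqrt(3)) + 14 = (-8121 - 629856*sqrt(3)) + 14 = -8107 - 629856*sqrt(3)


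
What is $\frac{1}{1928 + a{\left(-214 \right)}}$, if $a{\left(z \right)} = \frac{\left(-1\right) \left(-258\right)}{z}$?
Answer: $\frac{107}{206167} \approx 0.000519$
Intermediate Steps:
$a{\left(z \right)} = \frac{258}{z}$
$\frac{1}{1928 + a{\left(-214 \right)}} = \frac{1}{1928 + \frac{258}{-214}} = \frac{1}{1928 + 258 \left(- \frac{1}{214}\right)} = \frac{1}{1928 - \frac{129}{107}} = \frac{1}{\frac{206167}{107}} = \frac{107}{206167}$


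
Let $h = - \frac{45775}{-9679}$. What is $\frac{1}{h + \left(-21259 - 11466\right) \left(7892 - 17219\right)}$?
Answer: $\frac{9679}{2954283225700} \approx 3.2763 \cdot 10^{-9}$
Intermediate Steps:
$h = \frac{45775}{9679}$ ($h = \left(-45775\right) \left(- \frac{1}{9679}\right) = \frac{45775}{9679} \approx 4.7293$)
$\frac{1}{h + \left(-21259 - 11466\right) \left(7892 - 17219\right)} = \frac{1}{\frac{45775}{9679} + \left(-21259 - 11466\right) \left(7892 - 17219\right)} = \frac{1}{\frac{45775}{9679} - -305226075} = \frac{1}{\frac{45775}{9679} + 305226075} = \frac{1}{\frac{2954283225700}{9679}} = \frac{9679}{2954283225700}$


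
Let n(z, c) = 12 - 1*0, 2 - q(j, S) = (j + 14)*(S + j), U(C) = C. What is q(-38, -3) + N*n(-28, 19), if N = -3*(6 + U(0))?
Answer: -1198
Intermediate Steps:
q(j, S) = 2 - (14 + j)*(S + j) (q(j, S) = 2 - (j + 14)*(S + j) = 2 - (14 + j)*(S + j))
N = -18 (N = -3*(6 + 0) = -3*6 = -18)
n(z, c) = 12 (n(z, c) = 12 + 0 = 12)
q(-38, -3) + N*n(-28, 19) = (2 - 1*(-38)² - 14*(-3) - 14*(-38) - 1*(-3)*(-38)) - 18*12 = (2 - 1*1444 + 42 + 532 - 114) - 216 = (2 - 1444 + 42 + 532 - 114) - 216 = -982 - 216 = -1198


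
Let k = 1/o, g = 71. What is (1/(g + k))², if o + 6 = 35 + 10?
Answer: 1521/7672900 ≈ 0.00019823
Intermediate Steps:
o = 39 (o = -6 + (35 + 10) = -6 + 45 = 39)
k = 1/39 ≈ 0.025641
(1/(g + k))² = (1/(71 + 1/39))² = (1/(2770/39))² = (39/2770)² = 1521/7672900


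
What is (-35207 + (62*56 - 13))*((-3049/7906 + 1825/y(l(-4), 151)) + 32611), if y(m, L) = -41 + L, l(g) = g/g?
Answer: -45041800862968/43483 ≈ -1.0358e+9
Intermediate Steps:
l(g) = 1
(-35207 + (62*56 - 13))*((-3049/7906 + 1825/y(l(-4), 151)) + 32611) = (-35207 + (62*56 - 13))*((-3049/7906 + 1825/(-41 + 151)) + 32611) = (-35207 + (3472 - 13))*((-3049*1/7906 + 1825/110) + 32611) = (-35207 + 3459)*((-3049/7906 + 1825*(1/110)) + 32611) = -31748*((-3049/7906 + 365/22) + 32611) = -31748*(704653/43483 + 32611) = -31748*1418728766/43483 = -45041800862968/43483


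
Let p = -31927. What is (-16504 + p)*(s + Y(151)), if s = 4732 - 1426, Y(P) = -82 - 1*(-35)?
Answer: -157836629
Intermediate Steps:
Y(P) = -47 (Y(P) = -82 + 35 = -47)
s = 3306
(-16504 + p)*(s + Y(151)) = (-16504 - 31927)*(3306 - 47) = -48431*3259 = -157836629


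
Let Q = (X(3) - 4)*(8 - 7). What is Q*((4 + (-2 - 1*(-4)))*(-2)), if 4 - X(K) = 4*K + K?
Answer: 180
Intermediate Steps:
X(K) = 4 - 5*K (X(K) = 4 - (4*K + K) = 4 - 5*K)
Q = -15 (Q = ((4 - 5*3) - 4)*(8 - 7) = ((4 - 15) - 4)*1 = (-11 - 4)*1 = -15*1 = -15)
Q*((4 + (-2 - 1*(-4)))*(-2)) = -15*(4 + (-2 - 1*(-4)))*(-2) = -15*(4 + (-2 + 4))*(-2) = -15*(4 + 2)*(-2) = -90*(-2) = -15*(-12) = 180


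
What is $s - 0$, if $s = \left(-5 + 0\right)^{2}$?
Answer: $25$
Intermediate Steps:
$s = 25$ ($s = \left(-5\right)^{2} = 25$)
$s - 0 = 25 - 0 = 25 + 0 = 25$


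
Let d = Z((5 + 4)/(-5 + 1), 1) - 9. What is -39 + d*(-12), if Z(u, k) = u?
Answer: 96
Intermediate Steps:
d = -45/4 (d = (5 + 4)/(-5 + 1) - 9 = 9/(-4) - 9 = 9*(-1/4) - 9 = -9/4 - 9 = -45/4 ≈ -11.250)
-39 + d*(-12) = -39 - 45/4*(-12) = -39 + 135 = 96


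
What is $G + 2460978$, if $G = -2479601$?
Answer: $-18623$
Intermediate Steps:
$G + 2460978 = -2479601 + 2460978 = -18623$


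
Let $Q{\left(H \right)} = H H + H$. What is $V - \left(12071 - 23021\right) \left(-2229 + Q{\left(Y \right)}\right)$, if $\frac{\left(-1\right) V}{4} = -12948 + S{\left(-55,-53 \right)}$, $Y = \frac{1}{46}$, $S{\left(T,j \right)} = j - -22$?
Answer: $- \frac{25768003447}{1058} \approx -2.4355 \cdot 10^{7}$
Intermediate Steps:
$S{\left(T,j \right)} = 22 + j$ ($S{\left(T,j \right)} = j + 22 = 22 + j$)
$Y = \frac{1}{46} \approx 0.021739$
$Q{\left(H \right)} = H + H^{2}$ ($Q{\left(H \right)} = H^{2} + H = H + H^{2}$)
$V = 51916$ ($V = - 4 \left(-12948 + \left(22 - 53\right)\right) = - 4 \left(-12948 - 31\right) = \left(-4\right) \left(-12979\right) = 51916$)
$V - \left(12071 - 23021\right) \left(-2229 + Q{\left(Y \right)}\right) = 51916 - \left(12071 - 23021\right) \left(-2229 + \frac{1 + \frac{1}{46}}{46}\right) = 51916 - - 10950 \left(-2229 + \frac{1}{46} \cdot \frac{47}{46}\right) = 51916 - - 10950 \left(-2229 + \frac{47}{2116}\right) = 51916 - \left(-10950\right) \left(- \frac{4716517}{2116}\right) = 51916 - \frac{25822930575}{1058} = - \frac{25768003447}{1058}$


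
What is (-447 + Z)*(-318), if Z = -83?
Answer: 168540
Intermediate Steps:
(-447 + Z)*(-318) = (-447 - 83)*(-318) = -530*(-318) = 168540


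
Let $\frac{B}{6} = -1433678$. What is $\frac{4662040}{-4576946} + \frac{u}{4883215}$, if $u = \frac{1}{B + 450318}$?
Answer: $- \frac{92790325434498563473}{91096667732605466250} \approx -1.0186$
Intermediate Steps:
$B = -8602068$ ($B = 6 \left(-1433678\right) = -8602068$)
$u = - \frac{1}{8151750}$ ($u = \frac{1}{-8602068 + 450318} = \frac{1}{-8151750} = - \frac{1}{8151750} \approx -1.2267 \cdot 10^{-7}$)
$\frac{4662040}{-4576946} + \frac{u}{4883215} = \frac{4662040}{-4576946} - \frac{1}{8151750 \cdot 4883215} = 4662040 \left(- \frac{1}{4576946}\right) - \frac{1}{39806747876250} = - \frac{2331020}{2288473} - \frac{1}{39806747876250} = - \frac{92790325434498563473}{91096667732605466250}$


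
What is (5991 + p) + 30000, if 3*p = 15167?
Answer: 123140/3 ≈ 41047.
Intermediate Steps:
p = 15167/3 (p = (⅓)*15167 = 15167/3 ≈ 5055.7)
(5991 + p) + 30000 = (5991 + 15167/3) + 30000 = 33140/3 + 30000 = 123140/3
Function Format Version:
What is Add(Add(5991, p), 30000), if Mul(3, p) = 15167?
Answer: Rational(123140, 3) ≈ 41047.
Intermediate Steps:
p = Rational(15167, 3) (p = Mul(Rational(1, 3), 15167) = Rational(15167, 3) ≈ 5055.7)
Add(Add(5991, p), 30000) = Add(Add(5991, Rational(15167, 3)), 30000) = Add(Rational(33140, 3), 30000) = Rational(123140, 3)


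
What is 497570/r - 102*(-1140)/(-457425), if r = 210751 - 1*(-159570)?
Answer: 215836294/198121735 ≈ 1.0894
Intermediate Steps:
r = 370321 (r = 210751 + 159570 = 370321)
497570/r - 102*(-1140)/(-457425) = 497570/370321 - 102*(-1140)/(-457425) = 497570*(1/370321) + 116280*(-1/457425) = 497570/370321 - 136/535 = 215836294/198121735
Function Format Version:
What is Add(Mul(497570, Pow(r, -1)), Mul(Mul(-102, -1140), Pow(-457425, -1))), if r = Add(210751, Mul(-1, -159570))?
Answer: Rational(215836294, 198121735) ≈ 1.0894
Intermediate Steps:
r = 370321 (r = Add(210751, 159570) = 370321)
Add(Mul(497570, Pow(r, -1)), Mul(Mul(-102, -1140), Pow(-457425, -1))) = Add(Mul(497570, Pow(370321, -1)), Mul(Mul(-102, -1140), Pow(-457425, -1))) = Add(Mul(497570, Rational(1, 370321)), Mul(116280, Rational(-1, 457425))) = Add(Rational(497570, 370321), Rational(-136, 535)) = Rational(215836294, 198121735)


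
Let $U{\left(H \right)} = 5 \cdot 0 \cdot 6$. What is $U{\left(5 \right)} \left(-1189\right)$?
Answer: $0$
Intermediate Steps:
$U{\left(H \right)} = 0$ ($U{\left(H \right)} = 0 \cdot 6 = 0$)
$U{\left(5 \right)} \left(-1189\right) = 0 \left(-1189\right) = 0$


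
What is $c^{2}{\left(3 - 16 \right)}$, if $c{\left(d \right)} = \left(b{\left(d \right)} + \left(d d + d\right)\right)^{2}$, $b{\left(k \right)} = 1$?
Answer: $607573201$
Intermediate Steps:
$c{\left(d \right)} = \left(1 + d + d^{2}\right)^{2}$ ($c{\left(d \right)} = \left(1 + \left(d d + d\right)\right)^{2} = \left(1 + \left(d^{2} + d\right)\right)^{2} = \left(1 + \left(d + d^{2}\right)\right)^{2} = \left(1 + d + d^{2}\right)^{2}$)
$c^{2}{\left(3 - 16 \right)} = \left(\left(1 + \left(3 - 16\right) + \left(3 - 16\right)^{2}\right)^{2}\right)^{2} = \left(\left(1 - 13 + \left(-13\right)^{2}\right)^{2}\right)^{2} = \left(\left(1 - 13 + 169\right)^{2}\right)^{2} = \left(157^{2}\right)^{2} = 24649^{2} = 607573201$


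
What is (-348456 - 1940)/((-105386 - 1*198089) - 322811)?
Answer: 175198/313143 ≈ 0.55948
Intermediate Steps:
(-348456 - 1940)/((-105386 - 1*198089) - 322811) = -350396/((-105386 - 198089) - 322811) = -350396/(-303475 - 322811) = -350396/(-626286) = -350396*(-1/626286) = 175198/313143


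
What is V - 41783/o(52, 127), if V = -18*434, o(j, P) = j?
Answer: -448007/52 ≈ -8615.5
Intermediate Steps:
V = -7812
V - 41783/o(52, 127) = -7812 - 41783/52 = -448007/52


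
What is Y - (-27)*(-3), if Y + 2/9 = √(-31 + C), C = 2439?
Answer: -731/9 + 2*√602 ≈ -32.151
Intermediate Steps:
Y = -2/9 + 2*√602 (Y = -2/9 + √(-31 + 2439) = -2/9 + √2408 = -2/9 + 2*√602 ≈ 48.849)
Y - (-27)*(-3) = (-2/9 + 2*√602) - (-27)*(-3) = (-2/9 + 2*√602) - 1*81 = (-2/9 + 2*√602) - 81 = -731/9 + 2*√602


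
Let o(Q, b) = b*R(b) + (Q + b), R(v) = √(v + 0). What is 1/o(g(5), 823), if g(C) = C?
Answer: -828/556756183 + 823*√823/556756183 ≈ 4.0920e-5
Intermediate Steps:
R(v) = √v
o(Q, b) = Q + b + b^(3/2) (o(Q, b) = b*√b + (Q + b) = b^(3/2) + (Q + b) = Q + b + b^(3/2))
1/o(g(5), 823) = 1/(5 + 823 + 823^(3/2)) = 1/(5 + 823 + 823*√823) = 1/(828 + 823*√823)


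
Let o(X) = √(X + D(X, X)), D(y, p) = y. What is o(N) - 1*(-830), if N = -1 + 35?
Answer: 830 + 2*√17 ≈ 838.25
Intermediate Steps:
N = 34
o(X) = √2*√X (o(X) = √(X + X) = √(2*X) = √2*√X)
o(N) - 1*(-830) = √2*√34 - 1*(-830) = 2*√17 + 830 = 830 + 2*√17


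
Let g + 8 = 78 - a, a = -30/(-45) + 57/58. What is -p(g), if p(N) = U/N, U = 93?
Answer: -16182/11893 ≈ -1.3606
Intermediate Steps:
a = 287/174 (a = -30*(-1/45) + 57*(1/58) = 2/3 + 57/58 = 287/174 ≈ 1.6494)
g = 11893/174 (g = -8 + (78 - 1*287/174) = -8 + (78 - 287/174) = -8 + 13285/174 = 11893/174 ≈ 68.351)
p(N) = 93/N
-p(g) = -93/11893/174 = -93*174/11893 = -1*16182/11893 = -16182/11893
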